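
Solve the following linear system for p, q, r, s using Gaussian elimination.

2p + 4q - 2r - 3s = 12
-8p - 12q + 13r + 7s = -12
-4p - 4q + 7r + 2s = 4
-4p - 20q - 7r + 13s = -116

(2, 4, 4, 0)

Forward elimination on [A|b]:
R2 <- R2 - (-4)*R1:  [  0   4   5  -5  36 ]
R3 <- R3 - (-2)*R1:  [  0   4   3  -4  28 ]
R4 <- R4 - (-2)*R1:  [   0  -12  -11    7  -92 ]
R3 <- R3 - (1)*R2:  [  0   0  -2   1  -8 ]
R4 <- R4 - (-3)*R2:  [  0   0   4  -8  16 ]
R4 <- R4 - (-2)*R3:  [  0   0   0  -6   0 ]
Row echelon form:
[ 2  4  -2  -3  |  12 ]
[ 0  4   5  -5  |  36 ]
[ 0  0  -2   1  |  -8 ]
[ 0  0   0  -6  |   0 ]
Back-substitution:
s = (0) / -6 = 0
r = (-8 - (1)*(0)) / -2 = 4
q = (36 - (5)*(4) - (-5)*(0)) / 4 = 4
p = (12 - (4)*(4) - (-2)*(4) - (-3)*(0)) / 2 = 2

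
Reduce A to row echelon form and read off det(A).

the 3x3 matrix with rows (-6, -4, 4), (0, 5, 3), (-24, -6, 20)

det(A) = 60

Forward elimination:
R3 <- R3 - (4)*R1:  [  0  10   4 ]
R3 <- R3 - (2)*R2:  [  0   0  -2 ]
Upper-triangular form:
[ -6  -4   4 ]
[  0   5   3 ]
[  0   0  -2 ]
det(A) = (-1)^0 * (-6) * (5) * (-2) = 60  (0 row swaps -> sign +1)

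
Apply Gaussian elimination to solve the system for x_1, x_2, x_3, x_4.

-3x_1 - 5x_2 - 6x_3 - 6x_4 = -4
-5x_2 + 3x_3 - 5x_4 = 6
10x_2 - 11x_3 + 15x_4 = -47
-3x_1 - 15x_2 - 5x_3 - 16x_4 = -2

Forward elimination on [A|b]:
R4 <- R4 - (1)*R1:  [   0  -10    1  -10    2 ]
R3 <- R3 - (-2)*R2:  [   0    0   -5    5  -35 ]
R4 <- R4 - (2)*R2:  [   0    0   -5    0  -10 ]
R4 <- R4 - (1)*R3:  [  0   0   0  -5  25 ]
Row echelon form:
[ -3  -5  -6  -6  |   -4 ]
[  0  -5   3  -5  |    6 ]
[  0   0  -5   5  |  -35 ]
[  0   0   0  -5  |   25 ]
Back-substitution:
x_4 = (25) / -5 = -5
x_3 = (-35 - (5)*(-5)) / -5 = 2
x_2 = (6 - (3)*(2) - (-5)*(-5)) / -5 = 5
x_1 = (-4 - (-5)*(5) - (-6)*(2) - (-6)*(-5)) / -3 = -1

(-1, 5, 2, -5)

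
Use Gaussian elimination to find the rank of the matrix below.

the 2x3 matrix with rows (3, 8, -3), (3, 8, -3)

Row reduction:
R2 <- R2 - (1)*R1:  [ 0  0  0 ]
Row echelon form:
[ 3  8  -3 ]
[ 0  0   0 ]
Nonzero rows / pivot columns: 1

rank(A) = 1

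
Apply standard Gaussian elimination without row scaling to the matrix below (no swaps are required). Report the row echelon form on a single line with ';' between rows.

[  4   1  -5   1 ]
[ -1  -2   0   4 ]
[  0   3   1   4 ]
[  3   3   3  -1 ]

Forward elimination:
R2 <- R2 - (-1/4)*R1:  [    0  -7/4  -5/4  17/4 ]
R4 <- R4 - (3/4)*R1:  [    0   9/4  27/4  -7/4 ]
R3 <- R3 - (-12/7)*R2:  [    0     0  -8/7  79/7 ]
R4 <- R4 - (-9/7)*R2:  [    0     0  36/7  26/7 ]
R4 <- R4 - (-9/2)*R3:  [     0      0      0  109/2 ]
Row echelon form:
[ 4     1    -5      1 ]
[ 0  -7/4  -5/4   17/4 ]
[ 0     0  -8/7   79/7 ]
[ 0     0     0  109/2 ]

REF = [4 1 -5 1; 0 -7/4 -5/4 17/4; 0 0 -8/7 79/7; 0 0 0 109/2]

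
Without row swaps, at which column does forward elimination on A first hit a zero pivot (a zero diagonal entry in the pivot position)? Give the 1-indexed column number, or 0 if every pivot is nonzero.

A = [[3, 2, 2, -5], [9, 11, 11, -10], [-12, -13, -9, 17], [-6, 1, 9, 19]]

first zero-pivot column = 4

Naive forward elimination:
R2 <- R2 - (3)*R1:  [ 0  5  5  5 ]
R3 <- R3 - (-4)*R1:  [  0  -5  -1  -3 ]
R4 <- R4 - (-2)*R1:  [  0   5  13   9 ]
R3 <- R3 - (-1)*R2:  [ 0  0  4  2 ]
R4 <- R4 - (1)*R2:  [ 0  0  8  4 ]
R4 <- R4 - (2)*R3:  [ 0  0  0  0 ]
Matrix at this point:
[ 3  2  2  -5 ]
[ 0  5  5   5 ]
[ 0  0  4   2 ]
[ 0  0  0   0 ]
Pivot entry (4,4) in the last row is zero and there are no rows below to swap with -> zero pivot in column 4 (A is singular).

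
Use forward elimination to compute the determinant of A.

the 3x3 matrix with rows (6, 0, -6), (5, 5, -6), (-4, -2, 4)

det(A) = -12

Forward elimination:
R2 <- R2 - (5/6)*R1:  [  0   5  -1 ]
R3 <- R3 - (-2/3)*R1:  [  0  -2   0 ]
R3 <- R3 - (-2/5)*R2:  [    0     0  -2/5 ]
Upper-triangular form:
[ 6  0    -6 ]
[ 0  5    -1 ]
[ 0  0  -2/5 ]
det(A) = (-1)^0 * (6) * (5) * (-2/5) = -12  (0 row swaps -> sign +1)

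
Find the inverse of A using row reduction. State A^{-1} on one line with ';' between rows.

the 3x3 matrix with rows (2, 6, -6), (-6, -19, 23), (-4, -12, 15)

inverse = [3/2 3 -4; 1/3 -1 5/3; 2/3 0 1/3]

Gauss-Jordan on [A | I]:
R1 <- (1/2)*R1:  [   1    3   -3  |  1/2    0    0 ]
R2 <- R2 - (-6)*R1:  [  0  -1   5  |   3   1   0 ]
R3 <- R3 - (-4)*R1:  [ 0  0  3  |  2  0  1 ]
R2 <- (1/-1)*R2:  [  0   1  -5  |  -3  -1   0 ]
R1 <- R1 - (3)*R2:  [    1     0    12  |  19/2     3     0 ]
R3 <- (1/3)*R3:  [   0    0    1  |  2/3    0  1/3 ]
R1 <- R1 - (12)*R3:  [   1    0    0  |  3/2    3   -4 ]
R2 <- R2 - (-5)*R3:  [   0    1    0  |  1/3   -1  5/3 ]
Right block of [I | A^{-1}] is the inverse:
[ 3/2   3   -4 ]
[ 1/3  -1  5/3 ]
[ 2/3   0  1/3 ]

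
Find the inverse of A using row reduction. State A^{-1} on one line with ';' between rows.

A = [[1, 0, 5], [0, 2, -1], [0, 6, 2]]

inverse = [1 3 -1; 0 1/5 1/10; 0 -3/5 1/5]

Gauss-Jordan on [A | I]:
R2 <- (1/2)*R2:  [    0     1  -1/2  |     0   1/2     0 ]
R3 <- R3 - (6)*R2:  [  0   0   5  |   0  -3   1 ]
R3 <- (1/5)*R3:  [    0     0     1  |     0  -3/5   1/5 ]
R1 <- R1 - (5)*R3:  [  1   0   0  |   1   3  -1 ]
R2 <- R2 - (-1/2)*R3:  [    0     1     0  |     0   1/5  1/10 ]
Right block of [I | A^{-1}] is the inverse:
[ 1     3    -1 ]
[ 0   1/5  1/10 ]
[ 0  -3/5   1/5 ]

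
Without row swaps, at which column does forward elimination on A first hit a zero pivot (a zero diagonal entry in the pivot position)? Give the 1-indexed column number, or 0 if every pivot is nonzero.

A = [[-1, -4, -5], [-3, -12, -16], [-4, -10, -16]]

first zero-pivot column = 2

Naive forward elimination:
R2 <- R2 - (3)*R1:  [  0   0  -1 ]
R3 <- R3 - (4)*R1:  [ 0  6  4 ]
Matrix at this point:
[ -1  -4  -5 ]
[  0   0  -1 ]
[  0   6   4 ]
Pivot entry (2,2) is zero but row 3 has 6 in column 2 -> naive elimination stops; a row interchange (e.g. R2 <-> R3) would be required here.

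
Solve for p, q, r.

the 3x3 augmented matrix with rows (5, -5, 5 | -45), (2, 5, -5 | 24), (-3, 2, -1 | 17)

Forward elimination on [A|b]:
R2 <- R2 - (2/5)*R1:  [  0   7  -7  42 ]
R3 <- R3 - (-3/5)*R1:  [   0   -1    2  -10 ]
R3 <- R3 - (-1/7)*R2:  [  0   0   1  -4 ]
Row echelon form:
[ 5  -5   5  |  -45 ]
[ 0   7  -7  |   42 ]
[ 0   0   1  |   -4 ]
Back-substitution:
r = (-4) / 1 = -4
q = (42 - (-7)*(-4)) / 7 = 2
p = (-45 - (-5)*(2) - (5)*(-4)) / 5 = -3

(-3, 2, -4)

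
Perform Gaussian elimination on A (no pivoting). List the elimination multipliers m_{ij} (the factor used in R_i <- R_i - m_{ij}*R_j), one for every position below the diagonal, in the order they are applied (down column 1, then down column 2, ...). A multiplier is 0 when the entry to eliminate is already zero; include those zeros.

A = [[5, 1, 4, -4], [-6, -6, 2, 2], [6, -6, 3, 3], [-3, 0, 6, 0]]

Forward elimination:
R2 <- R2 - (-6/5)*R1:  [     0  -24/5   34/5  -14/5 ]
R3 <- R3 - (6/5)*R1:  [     0  -36/5   -9/5   39/5 ]
R4 <- R4 - (-3/5)*R1:  [     0    3/5   42/5  -12/5 ]
R3 <- R3 - (3/2)*R2:  [   0    0  -12   12 ]
R4 <- R4 - (-1/8)*R2:  [     0      0   37/4  -11/4 ]
R4 <- R4 - (-37/48)*R3:  [    0     0     0  13/2 ]
Multipliers (in order of application): m_{21} = -6/5, m_{31} = 6/5, m_{41} = -3/5, m_{32} = 3/2, m_{42} = -1/8, m_{43} = -37/48

multipliers: -6/5, 6/5, -3/5, 3/2, -1/8, -37/48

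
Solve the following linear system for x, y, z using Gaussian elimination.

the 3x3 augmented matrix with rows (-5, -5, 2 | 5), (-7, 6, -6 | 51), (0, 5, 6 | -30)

Forward elimination on [A|b]:
R2 <- R2 - (7/5)*R1:  [     0     13  -44/5     44 ]
R3 <- R3 - (5/13)*R2:  [       0        0   122/13  -610/13 ]
Row echelon form:
[ -5  -5       2  |        5 ]
[  0  13   -44/5  |       44 ]
[  0   0  122/13  |  -610/13 ]
Back-substitution:
z = (-610/13) / (122/13) = -5
y = (44 - (-44/5)*(-5)) / 13 = 0
x = (5 - (-5)*(0) - (2)*(-5)) / -5 = -3

(-3, 0, -5)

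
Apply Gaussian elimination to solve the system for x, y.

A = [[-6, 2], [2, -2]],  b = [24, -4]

(-5, -3)

Forward elimination on [A|b]:
R2 <- R2 - (-1/3)*R1:  [    0  -4/3     4 ]
Row echelon form:
[ -6     2  |  24 ]
[  0  -4/3  |   4 ]
Back-substitution:
y = (4) / (-4/3) = -3
x = (24 - (2)*(-3)) / -6 = -5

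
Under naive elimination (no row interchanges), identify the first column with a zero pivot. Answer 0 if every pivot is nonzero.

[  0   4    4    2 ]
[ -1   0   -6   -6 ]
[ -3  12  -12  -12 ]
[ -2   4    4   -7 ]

Naive forward elimination:
Pivot entry (1,1) is zero but row 2 has -1 in column 1 -> naive elimination stops; a row interchange (e.g. R1 <-> R2) would be required here.

first zero-pivot column = 1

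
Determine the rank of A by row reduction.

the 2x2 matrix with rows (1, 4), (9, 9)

rank(A) = 2

Row reduction:
R2 <- R2 - (9)*R1:  [   0  -27 ]
Row echelon form:
[ 1    4 ]
[ 0  -27 ]
Nonzero rows / pivot columns: 2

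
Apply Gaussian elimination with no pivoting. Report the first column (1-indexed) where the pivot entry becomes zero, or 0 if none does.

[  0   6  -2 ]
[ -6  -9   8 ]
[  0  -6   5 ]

Naive forward elimination:
Pivot entry (1,1) is zero but row 2 has -6 in column 1 -> naive elimination stops; a row interchange (e.g. R1 <-> R2) would be required here.

first zero-pivot column = 1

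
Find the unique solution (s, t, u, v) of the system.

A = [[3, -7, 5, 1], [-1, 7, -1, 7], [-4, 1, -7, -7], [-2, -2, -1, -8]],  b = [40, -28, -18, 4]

Forward elimination on [A|b]:
R2 <- R2 - (-1/3)*R1:  [     0   14/3    2/3   22/3  -44/3 ]
R3 <- R3 - (-4/3)*R1:  [     0  -25/3   -1/3  -17/3  106/3 ]
R4 <- R4 - (-2/3)*R1:  [     0  -20/3    7/3  -22/3   92/3 ]
R3 <- R3 - (-25/14)*R2:  [    0     0   6/7  52/7  64/7 ]
R4 <- R4 - (-10/7)*R2:  [    0     0  23/7  22/7  68/7 ]
R4 <- R4 - (23/6)*R3:  [     0      0      0  -76/3  -76/3 ]
Row echelon form:
[ 3    -7    5      1  |     40 ]
[ 0  14/3  2/3   22/3  |  -44/3 ]
[ 0     0  6/7   52/7  |   64/7 ]
[ 0     0    0  -76/3  |  -76/3 ]
Back-substitution:
v = (-76/3) / (-76/3) = 1
u = (64/7 - (52/7)*(1)) / (6/7) = 2
t = (-44/3 - (2/3)*(2) - (22/3)*(1)) / (14/3) = -5
s = (40 - (-7)*(-5) - (5)*(2) - (1)*(1)) / 3 = -2

(-2, -5, 2, 1)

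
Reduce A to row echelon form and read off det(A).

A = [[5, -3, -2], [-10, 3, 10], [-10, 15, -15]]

Forward elimination:
R2 <- R2 - (-2)*R1:  [  0  -3   6 ]
R3 <- R3 - (-2)*R1:  [   0    9  -19 ]
R3 <- R3 - (-3)*R2:  [  0   0  -1 ]
Upper-triangular form:
[ 5  -3  -2 ]
[ 0  -3   6 ]
[ 0   0  -1 ]
det(A) = (-1)^0 * (5) * (-3) * (-1) = 15  (0 row swaps -> sign +1)

det(A) = 15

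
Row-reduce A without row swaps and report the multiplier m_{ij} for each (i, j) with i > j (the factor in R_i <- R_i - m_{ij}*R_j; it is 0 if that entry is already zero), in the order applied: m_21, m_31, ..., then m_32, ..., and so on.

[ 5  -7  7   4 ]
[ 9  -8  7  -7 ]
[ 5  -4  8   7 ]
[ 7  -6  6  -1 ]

multipliers: 9/5, 1, 7/5, 15/23, 19/23, 19/107

Forward elimination:
R2 <- R2 - (9/5)*R1:  [     0   23/5  -28/5  -71/5 ]
R3 <- R3 - (1)*R1:  [ 0  3  1  3 ]
R4 <- R4 - (7/5)*R1:  [     0   19/5  -19/5  -33/5 ]
R3 <- R3 - (15/23)*R2:  [      0       0  107/23  282/23 ]
R4 <- R4 - (19/23)*R2:  [      0       0   19/23  118/23 ]
R4 <- R4 - (19/107)*R3:  [       0        0        0  316/107 ]
Multipliers (in order of application): m_{21} = 9/5, m_{31} = 1, m_{41} = 7/5, m_{32} = 15/23, m_{42} = 19/23, m_{43} = 19/107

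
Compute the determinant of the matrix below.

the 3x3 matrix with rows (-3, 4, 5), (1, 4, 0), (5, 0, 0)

Forward elimination:
R2 <- R2 - (-1/3)*R1:  [    0  16/3   5/3 ]
R3 <- R3 - (-5/3)*R1:  [    0  20/3  25/3 ]
R3 <- R3 - (5/4)*R2:  [    0     0  25/4 ]
Upper-triangular form:
[ -3     4     5 ]
[  0  16/3   5/3 ]
[  0     0  25/4 ]
det(A) = (-1)^0 * (-3) * (16/3) * (25/4) = -100  (0 row swaps -> sign +1)

det(A) = -100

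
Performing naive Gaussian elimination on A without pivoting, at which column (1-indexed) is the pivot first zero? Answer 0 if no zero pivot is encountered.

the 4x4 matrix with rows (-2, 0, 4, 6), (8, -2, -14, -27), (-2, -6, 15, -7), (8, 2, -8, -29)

Naive forward elimination:
R2 <- R2 - (-4)*R1:  [  0  -2   2  -3 ]
R3 <- R3 - (1)*R1:  [   0   -6   11  -13 ]
R4 <- R4 - (-4)*R1:  [  0   2   8  -5 ]
R3 <- R3 - (3)*R2:  [  0   0   5  -4 ]
R4 <- R4 - (-1)*R2:  [  0   0  10  -8 ]
R4 <- R4 - (2)*R3:  [ 0  0  0  0 ]
Matrix at this point:
[ -2   0  4   6 ]
[  0  -2  2  -3 ]
[  0   0  5  -4 ]
[  0   0  0   0 ]
Pivot entry (4,4) in the last row is zero and there are no rows below to swap with -> zero pivot in column 4 (A is singular).

first zero-pivot column = 4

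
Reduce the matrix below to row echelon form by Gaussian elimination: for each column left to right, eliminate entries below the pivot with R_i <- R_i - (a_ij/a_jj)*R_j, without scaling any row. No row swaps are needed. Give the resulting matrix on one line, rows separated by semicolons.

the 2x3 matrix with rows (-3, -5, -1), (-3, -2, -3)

REF = [-3 -5 -1; 0 3 -2]

Forward elimination:
R2 <- R2 - (1)*R1:  [  0   3  -2 ]
Row echelon form:
[ -3  -5  -1 ]
[  0   3  -2 ]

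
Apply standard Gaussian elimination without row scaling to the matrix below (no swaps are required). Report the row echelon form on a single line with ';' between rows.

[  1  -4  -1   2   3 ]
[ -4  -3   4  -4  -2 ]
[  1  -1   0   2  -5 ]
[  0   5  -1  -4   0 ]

Forward elimination:
R2 <- R2 - (-4)*R1:  [   0  -19    0    4   10 ]
R3 <- R3 - (1)*R1:  [  0   3   1   0  -8 ]
R3 <- R3 - (-3/19)*R2:  [       0        0        1    12/19  -122/19 ]
R4 <- R4 - (-5/19)*R2:  [      0       0      -1  -56/19   50/19 ]
R4 <- R4 - (-1)*R3:  [      0       0       0  -44/19  -72/19 ]
Row echelon form:
[ 1   -4  -1       2        3 ]
[ 0  -19   0       4       10 ]
[ 0    0   1   12/19  -122/19 ]
[ 0    0   0  -44/19   -72/19 ]

REF = [1 -4 -1 2 3; 0 -19 0 4 10; 0 0 1 12/19 -122/19; 0 0 0 -44/19 -72/19]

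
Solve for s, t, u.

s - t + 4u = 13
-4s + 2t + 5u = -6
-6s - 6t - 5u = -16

Forward elimination on [A|b]:
R2 <- R2 - (-4)*R1:  [  0  -2  21  46 ]
R3 <- R3 - (-6)*R1:  [   0  -12   19   62 ]
R3 <- R3 - (6)*R2:  [    0     0  -107  -214 ]
Row echelon form:
[ 1  -1     4  |    13 ]
[ 0  -2    21  |    46 ]
[ 0   0  -107  |  -214 ]
Back-substitution:
u = (-214) / -107 = 2
t = (46 - (21)*(2)) / -2 = -2
s = (13 - (-1)*(-2) - (4)*(2)) / 1 = 3

(3, -2, 2)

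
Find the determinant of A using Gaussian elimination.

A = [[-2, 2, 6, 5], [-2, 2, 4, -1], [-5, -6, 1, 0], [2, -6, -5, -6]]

Forward elimination:
R2 <- R2 - (1)*R1:  [  0   0  -2  -6 ]
R3 <- R3 - (5/2)*R1:  [     0    -11    -14  -25/2 ]
R4 <- R4 - (-1)*R1:  [  0  -4   1  -1 ]
R2 <-> R3   (pivot in column 2 was zero)
[ -2    2    6      5 ]
[  0  -11  -14  -25/2 ]
[  0    0   -2     -6 ]
[  0   -4    1     -1 ]
R4 <- R4 - (4/11)*R2:  [     0      0  67/11  39/11 ]
R4 <- R4 - (-67/22)*R3:  [       0        0        0  -162/11 ]
Upper-triangular form:
[ -2    2    6        5 ]
[  0  -11  -14    -25/2 ]
[  0    0   -2       -6 ]
[  0    0    0  -162/11 ]
det(A) = (-1)^1 * (-2) * (-11) * (-2) * (-162/11) = -648  (1 row swap -> sign -1)

det(A) = -648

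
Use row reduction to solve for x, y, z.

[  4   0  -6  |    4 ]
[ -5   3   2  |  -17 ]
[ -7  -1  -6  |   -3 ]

(1, -4, 0)

Forward elimination on [A|b]:
R2 <- R2 - (-5/4)*R1:  [     0      3  -11/2    -12 ]
R3 <- R3 - (-7/4)*R1:  [     0     -1  -33/2      4 ]
R3 <- R3 - (-1/3)*R2:  [     0      0  -55/3      0 ]
Row echelon form:
[ 4  0     -6  |    4 ]
[ 0  3  -11/2  |  -12 ]
[ 0  0  -55/3  |    0 ]
Back-substitution:
z = (0) / (-55/3) = 0
y = (-12 - (-11/2)*(0)) / 3 = -4
x = (4 - (-6)*(0)) / 4 = 1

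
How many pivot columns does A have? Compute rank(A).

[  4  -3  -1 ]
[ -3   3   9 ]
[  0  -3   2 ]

Row reduction:
R2 <- R2 - (-3/4)*R1:  [    0   3/4  33/4 ]
R3 <- R3 - (-4)*R2:  [  0   0  35 ]
Row echelon form:
[ 4   -3    -1 ]
[ 0  3/4  33/4 ]
[ 0    0    35 ]
Nonzero rows / pivot columns: 3

rank(A) = 3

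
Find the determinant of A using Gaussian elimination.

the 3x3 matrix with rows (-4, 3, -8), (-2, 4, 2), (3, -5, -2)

Forward elimination:
R2 <- R2 - (1/2)*R1:  [   0  5/2    6 ]
R3 <- R3 - (-3/4)*R1:  [     0  -11/4     -8 ]
R3 <- R3 - (-11/10)*R2:  [    0     0  -7/5 ]
Upper-triangular form:
[ -4    3    -8 ]
[  0  5/2     6 ]
[  0    0  -7/5 ]
det(A) = (-1)^0 * (-4) * (5/2) * (-7/5) = 14  (0 row swaps -> sign +1)

det(A) = 14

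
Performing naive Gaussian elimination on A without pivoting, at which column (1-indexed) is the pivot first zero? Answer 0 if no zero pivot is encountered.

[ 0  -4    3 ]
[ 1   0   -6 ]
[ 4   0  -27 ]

Naive forward elimination:
Pivot entry (1,1) is zero but row 2 has 1 in column 1 -> naive elimination stops; a row interchange (e.g. R1 <-> R2) would be required here.

first zero-pivot column = 1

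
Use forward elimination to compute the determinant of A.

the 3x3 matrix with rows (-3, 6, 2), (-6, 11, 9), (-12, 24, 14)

Forward elimination:
R2 <- R2 - (2)*R1:  [  0  -1   5 ]
R3 <- R3 - (4)*R1:  [ 0  0  6 ]
Upper-triangular form:
[ -3   6  2 ]
[  0  -1  5 ]
[  0   0  6 ]
det(A) = (-1)^0 * (-3) * (-1) * (6) = 18  (0 row swaps -> sign +1)

det(A) = 18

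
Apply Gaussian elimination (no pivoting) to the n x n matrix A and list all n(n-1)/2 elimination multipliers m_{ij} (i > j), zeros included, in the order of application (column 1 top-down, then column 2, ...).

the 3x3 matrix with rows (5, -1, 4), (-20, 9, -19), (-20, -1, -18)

Forward elimination:
R2 <- R2 - (-4)*R1:  [  0   5  -3 ]
R3 <- R3 - (-4)*R1:  [  0  -5  -2 ]
R3 <- R3 - (-1)*R2:  [  0   0  -5 ]
Multipliers (in order of application): m_{21} = -4, m_{31} = -4, m_{32} = -1

multipliers: -4, -4, -1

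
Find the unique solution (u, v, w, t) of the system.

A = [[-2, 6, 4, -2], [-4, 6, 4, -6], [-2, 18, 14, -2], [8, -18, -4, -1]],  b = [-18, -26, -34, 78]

(4, -3, 2, 0)

Forward elimination on [A|b]:
R2 <- R2 - (2)*R1:  [  0  -6  -4  -2  10 ]
R3 <- R3 - (1)*R1:  [   0   12   10    0  -16 ]
R4 <- R4 - (-4)*R1:  [  0   6  12  -9   6 ]
R3 <- R3 - (-2)*R2:  [  0   0   2  -4   4 ]
R4 <- R4 - (-1)*R2:  [   0    0    8  -11   16 ]
R4 <- R4 - (4)*R3:  [ 0  0  0  5  0 ]
Row echelon form:
[ -2   6   4  -2  |  -18 ]
[  0  -6  -4  -2  |   10 ]
[  0   0   2  -4  |    4 ]
[  0   0   0   5  |    0 ]
Back-substitution:
t = (0) / 5 = 0
w = (4 - (-4)*(0)) / 2 = 2
v = (10 - (-4)*(2) - (-2)*(0)) / -6 = -3
u = (-18 - (6)*(-3) - (4)*(2) - (-2)*(0)) / -2 = 4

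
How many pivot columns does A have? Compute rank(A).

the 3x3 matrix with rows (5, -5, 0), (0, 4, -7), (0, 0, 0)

rank(A) = 2

Row reduction:
Row echelon form:
[ 5  -5   0 ]
[ 0   4  -7 ]
[ 0   0   0 ]
Nonzero rows / pivot columns: 2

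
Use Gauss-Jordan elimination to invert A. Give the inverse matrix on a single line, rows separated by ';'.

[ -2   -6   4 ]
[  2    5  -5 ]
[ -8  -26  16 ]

Gauss-Jordan on [A | I]:
R1 <- (1/-2)*R1:  [    1     3    -2  |  -1/2     0     0 ]
R2 <- R2 - (2)*R1:  [  0  -1  -1  |   1   1   0 ]
R3 <- R3 - (-8)*R1:  [  0  -2   0  |  -4   0   1 ]
R2 <- (1/-1)*R2:  [  0   1   1  |  -1  -1   0 ]
R1 <- R1 - (3)*R2:  [   1    0   -5  |  5/2    3    0 ]
R3 <- R3 - (-2)*R2:  [  0   0   2  |  -6  -2   1 ]
R3 <- (1/2)*R3:  [   0    0    1  |   -3   -1  1/2 ]
R1 <- R1 - (-5)*R3:  [     1      0      0  |  -25/2     -2    5/2 ]
R2 <- R2 - (1)*R3:  [    0     1     0  |     2     0  -1/2 ]
Right block of [I | A^{-1}] is the inverse:
[ -25/2  -2   5/2 ]
[     2   0  -1/2 ]
[    -3  -1   1/2 ]

inverse = [-25/2 -2 5/2; 2 0 -1/2; -3 -1 1/2]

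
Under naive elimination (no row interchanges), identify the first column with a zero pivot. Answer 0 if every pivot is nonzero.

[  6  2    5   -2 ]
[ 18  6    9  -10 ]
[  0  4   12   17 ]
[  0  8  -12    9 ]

Naive forward elimination:
R2 <- R2 - (3)*R1:  [  0   0  -6  -4 ]
Matrix at this point:
[ 6  2    5  -2 ]
[ 0  0   -6  -4 ]
[ 0  4   12  17 ]
[ 0  8  -12   9 ]
Pivot entry (2,2) is zero but row 3 has 4 in column 2 -> naive elimination stops; a row interchange (e.g. R2 <-> R3) would be required here.

first zero-pivot column = 2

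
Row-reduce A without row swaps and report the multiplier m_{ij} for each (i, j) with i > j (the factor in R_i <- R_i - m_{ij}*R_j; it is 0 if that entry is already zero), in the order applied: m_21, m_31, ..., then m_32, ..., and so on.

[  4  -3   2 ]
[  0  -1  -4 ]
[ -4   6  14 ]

multipliers: 0, -1, -3

Forward elimination:
R2: entry in column 1 is already 0 -> m_{21} = 0 (no row operation needed)
R3 <- R3 - (-1)*R1:  [  0   3  16 ]
R3 <- R3 - (-3)*R2:  [ 0  0  4 ]
Multipliers (in order of application): m_{21} = 0, m_{31} = -1, m_{32} = -3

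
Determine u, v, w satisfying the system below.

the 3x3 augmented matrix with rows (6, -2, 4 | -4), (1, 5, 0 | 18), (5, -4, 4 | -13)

(3, 3, -4)

Forward elimination on [A|b]:
R2 <- R2 - (1/6)*R1:  [    0  16/3  -2/3  56/3 ]
R3 <- R3 - (5/6)*R1:  [     0   -7/3    2/3  -29/3 ]
R3 <- R3 - (-7/16)*R2:  [    0     0   3/8  -3/2 ]
Row echelon form:
[ 6    -2     4  |    -4 ]
[ 0  16/3  -2/3  |  56/3 ]
[ 0     0   3/8  |  -3/2 ]
Back-substitution:
w = (-3/2) / (3/8) = -4
v = (56/3 - (-2/3)*(-4)) / (16/3) = 3
u = (-4 - (-2)*(3) - (4)*(-4)) / 6 = 3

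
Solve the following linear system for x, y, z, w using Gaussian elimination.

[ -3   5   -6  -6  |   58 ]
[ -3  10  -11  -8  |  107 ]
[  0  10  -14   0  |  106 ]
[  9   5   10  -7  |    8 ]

(1, 5, -4, -2)

Forward elimination on [A|b]:
R2 <- R2 - (1)*R1:  [  0   5  -5  -2  49 ]
R4 <- R4 - (-3)*R1:  [   0   20   -8  -25  182 ]
R3 <- R3 - (2)*R2:  [  0   0  -4   4   8 ]
R4 <- R4 - (4)*R2:  [   0    0   12  -17  -14 ]
R4 <- R4 - (-3)*R3:  [  0   0   0  -5  10 ]
Row echelon form:
[ -3  5  -6  -6  |  58 ]
[  0  5  -5  -2  |  49 ]
[  0  0  -4   4  |   8 ]
[  0  0   0  -5  |  10 ]
Back-substitution:
w = (10) / -5 = -2
z = (8 - (4)*(-2)) / -4 = -4
y = (49 - (-5)*(-4) - (-2)*(-2)) / 5 = 5
x = (58 - (5)*(5) - (-6)*(-4) - (-6)*(-2)) / -3 = 1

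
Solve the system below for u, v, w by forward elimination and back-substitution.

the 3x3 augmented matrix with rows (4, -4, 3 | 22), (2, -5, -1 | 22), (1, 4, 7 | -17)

Forward elimination on [A|b]:
R2 <- R2 - (1/2)*R1:  [    0    -3  -5/2    11 ]
R3 <- R3 - (1/4)*R1:  [     0      5   25/4  -45/2 ]
R3 <- R3 - (-5/3)*R2:  [     0      0  25/12  -25/6 ]
Row echelon form:
[ 4  -4      3  |     22 ]
[ 0  -3   -5/2  |     11 ]
[ 0   0  25/12  |  -25/6 ]
Back-substitution:
w = (-25/6) / (25/12) = -2
v = (11 - (-5/2)*(-2)) / -3 = -2
u = (22 - (-4)*(-2) - (3)*(-2)) / 4 = 5

(5, -2, -2)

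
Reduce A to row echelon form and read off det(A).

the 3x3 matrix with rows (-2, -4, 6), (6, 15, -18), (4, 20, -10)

det(A) = -12

Forward elimination:
R2 <- R2 - (-3)*R1:  [ 0  3  0 ]
R3 <- R3 - (-2)*R1:  [  0  12   2 ]
R3 <- R3 - (4)*R2:  [ 0  0  2 ]
Upper-triangular form:
[ -2  -4  6 ]
[  0   3  0 ]
[  0   0  2 ]
det(A) = (-1)^0 * (-2) * (3) * (2) = -12  (0 row swaps -> sign +1)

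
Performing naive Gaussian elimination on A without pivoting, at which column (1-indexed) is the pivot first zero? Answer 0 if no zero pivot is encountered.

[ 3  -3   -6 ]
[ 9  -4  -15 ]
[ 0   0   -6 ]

first zero-pivot column = 0

Naive forward elimination:
R2 <- R2 - (3)*R1:  [ 0  5  3 ]
All pivots nonzero; naive elimination completes without hitting a zero pivot.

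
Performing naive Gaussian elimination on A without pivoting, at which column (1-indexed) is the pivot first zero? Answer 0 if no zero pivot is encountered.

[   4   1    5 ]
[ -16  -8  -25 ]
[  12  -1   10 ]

first zero-pivot column = 3

Naive forward elimination:
R2 <- R2 - (-4)*R1:  [  0  -4  -5 ]
R3 <- R3 - (3)*R1:  [  0  -4  -5 ]
R3 <- R3 - (1)*R2:  [ 0  0  0 ]
Matrix at this point:
[ 4   1   5 ]
[ 0  -4  -5 ]
[ 0   0   0 ]
Pivot entry (3,3) in the last row is zero and there are no rows below to swap with -> zero pivot in column 3 (A is singular).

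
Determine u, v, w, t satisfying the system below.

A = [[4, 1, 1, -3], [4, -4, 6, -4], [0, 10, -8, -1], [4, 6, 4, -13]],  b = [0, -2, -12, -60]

(4, -5, -5, 2)

Forward elimination on [A|b]:
R2 <- R2 - (1)*R1:  [  0  -5   5  -1  -2 ]
R4 <- R4 - (1)*R1:  [   0    5    3  -10  -60 ]
R3 <- R3 - (-2)*R2:  [   0    0    2   -3  -16 ]
R4 <- R4 - (-1)*R2:  [   0    0    8  -11  -62 ]
R4 <- R4 - (4)*R3:  [ 0  0  0  1  2 ]
Row echelon form:
[ 4   1  1  -3  |    0 ]
[ 0  -5  5  -1  |   -2 ]
[ 0   0  2  -3  |  -16 ]
[ 0   0  0   1  |    2 ]
Back-substitution:
t = (2) / 1 = 2
w = (-16 - (-3)*(2)) / 2 = -5
v = (-2 - (5)*(-5) - (-1)*(2)) / -5 = -5
u = (0 - (1)*(-5) - (1)*(-5) - (-3)*(2)) / 4 = 4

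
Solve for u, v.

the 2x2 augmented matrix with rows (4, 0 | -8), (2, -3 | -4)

Forward elimination on [A|b]:
R2 <- R2 - (1/2)*R1:  [  0  -3   0 ]
Row echelon form:
[ 4   0  |  -8 ]
[ 0  -3  |   0 ]
Back-substitution:
v = (0) / -3 = 0
u = (-8) / 4 = -2

(-2, 0)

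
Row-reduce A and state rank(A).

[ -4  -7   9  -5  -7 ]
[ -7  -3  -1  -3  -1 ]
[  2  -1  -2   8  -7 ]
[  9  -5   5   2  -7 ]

Row reduction:
R2 <- R2 - (7/4)*R1:  [     0   37/4  -67/4   23/4   45/4 ]
R3 <- R3 - (-1/2)*R1:  [     0   -9/2    5/2   11/2  -21/2 ]
R4 <- R4 - (-9/4)*R1:  [     0  -83/4  101/4  -37/4  -91/4 ]
R3 <- R3 - (-18/37)*R2:  [       0        0  -209/37   307/37  -186/37 ]
R4 <- R4 - (-83/37)*R2:  [       0        0  -456/37   135/37    92/37 ]
R4 <- R4 - (24/11)*R3:  [       0        0        0  -159/11   148/11 ]
Row echelon form:
[ -4    -7        9       -5       -7 ]
[  0  37/4    -67/4     23/4     45/4 ]
[  0     0  -209/37   307/37  -186/37 ]
[  0     0        0  -159/11   148/11 ]
Nonzero rows / pivot columns: 4

rank(A) = 4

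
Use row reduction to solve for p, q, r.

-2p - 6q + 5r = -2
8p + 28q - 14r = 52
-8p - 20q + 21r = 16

Forward elimination on [A|b]:
R2 <- R2 - (-4)*R1:  [  0   4   6  44 ]
R3 <- R3 - (4)*R1:  [  0   4   1  24 ]
R3 <- R3 - (1)*R2:  [   0    0   -5  -20 ]
Row echelon form:
[ -2  -6   5  |   -2 ]
[  0   4   6  |   44 ]
[  0   0  -5  |  -20 ]
Back-substitution:
r = (-20) / -5 = 4
q = (44 - (6)*(4)) / 4 = 5
p = (-2 - (-6)*(5) - (5)*(4)) / -2 = -4

(-4, 5, 4)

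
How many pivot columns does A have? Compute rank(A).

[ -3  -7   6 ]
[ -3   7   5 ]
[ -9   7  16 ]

Row reduction:
R2 <- R2 - (1)*R1:  [  0  14  -1 ]
R3 <- R3 - (3)*R1:  [  0  28  -2 ]
R3 <- R3 - (2)*R2:  [ 0  0  0 ]
Row echelon form:
[ -3  -7   6 ]
[  0  14  -1 ]
[  0   0   0 ]
Nonzero rows / pivot columns: 2

rank(A) = 2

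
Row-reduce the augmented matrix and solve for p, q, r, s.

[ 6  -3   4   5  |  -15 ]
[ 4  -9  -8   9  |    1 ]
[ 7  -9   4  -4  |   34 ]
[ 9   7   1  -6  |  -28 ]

(-2, -4, 0, -3)

Forward elimination on [A|b]:
R2 <- R2 - (2/3)*R1:  [     0     -7  -32/3   17/3     11 ]
R3 <- R3 - (7/6)*R1:  [     0  -11/2   -2/3  -59/6  103/2 ]
R4 <- R4 - (3/2)*R1:  [     0   23/2     -5  -27/2  -11/2 ]
R3 <- R3 - (11/14)*R2:  [      0       0    54/7  -100/7   300/7 ]
R4 <- R4 - (-23/14)*R2:  [       0        0  -473/21   -88/21     88/7 ]
R4 <- R4 - (-473/162)*R3:  [        0         0         0  -3718/81   3718/27 ]
Row echelon form:
[ 6  -3      4         5  |      -15 ]
[ 0  -7  -32/3      17/3  |       11 ]
[ 0   0   54/7    -100/7  |    300/7 ]
[ 0   0      0  -3718/81  |  3718/27 ]
Back-substitution:
s = (3718/27) / (-3718/81) = -3
r = (300/7 - (-100/7)*(-3)) / (54/7) = 0
q = (11 - (-32/3)*(0) - (17/3)*(-3)) / -7 = -4
p = (-15 - (-3)*(-4) - (4)*(0) - (5)*(-3)) / 6 = -2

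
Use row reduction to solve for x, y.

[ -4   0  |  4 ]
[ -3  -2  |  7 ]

Forward elimination on [A|b]:
R2 <- R2 - (3/4)*R1:  [  0  -2   4 ]
Row echelon form:
[ -4   0  |  4 ]
[  0  -2  |  4 ]
Back-substitution:
y = (4) / -2 = -2
x = (4) / -4 = -1

(-1, -2)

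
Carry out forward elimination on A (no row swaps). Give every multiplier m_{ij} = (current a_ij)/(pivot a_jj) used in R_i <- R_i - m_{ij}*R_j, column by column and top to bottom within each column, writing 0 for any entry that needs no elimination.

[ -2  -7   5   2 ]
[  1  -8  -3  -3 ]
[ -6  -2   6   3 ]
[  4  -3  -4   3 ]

Forward elimination:
R2 <- R2 - (-1/2)*R1:  [     0  -23/2   -1/2     -2 ]
R3 <- R3 - (3)*R1:  [  0  19  -9  -3 ]
R4 <- R4 - (-2)*R1:  [   0  -17    6    7 ]
R3 <- R3 - (-38/23)*R2:  [       0        0  -226/23  -145/23 ]
R4 <- R4 - (34/23)*R2:  [      0       0  155/23  229/23 ]
R4 <- R4 - (-155/226)*R3:  [        0         0         0  1273/226 ]
Multipliers (in order of application): m_{21} = -1/2, m_{31} = 3, m_{41} = -2, m_{32} = -38/23, m_{42} = 34/23, m_{43} = -155/226

multipliers: -1/2, 3, -2, -38/23, 34/23, -155/226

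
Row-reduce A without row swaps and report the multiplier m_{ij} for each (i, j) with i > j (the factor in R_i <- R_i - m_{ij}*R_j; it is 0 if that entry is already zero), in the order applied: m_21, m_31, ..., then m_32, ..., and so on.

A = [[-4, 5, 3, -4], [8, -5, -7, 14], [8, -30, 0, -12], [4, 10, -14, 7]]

Forward elimination:
R2 <- R2 - (-2)*R1:  [  0   5  -1   6 ]
R3 <- R3 - (-2)*R1:  [   0  -20    6  -20 ]
R4 <- R4 - (-1)*R1:  [   0   15  -11    3 ]
R3 <- R3 - (-4)*R2:  [ 0  0  2  4 ]
R4 <- R4 - (3)*R2:  [   0    0   -8  -15 ]
R4 <- R4 - (-4)*R3:  [ 0  0  0  1 ]
Multipliers (in order of application): m_{21} = -2, m_{31} = -2, m_{41} = -1, m_{32} = -4, m_{42} = 3, m_{43} = -4

multipliers: -2, -2, -1, -4, 3, -4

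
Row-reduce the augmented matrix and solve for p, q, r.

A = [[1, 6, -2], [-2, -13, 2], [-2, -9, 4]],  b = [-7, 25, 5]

(3, -3, -4)

Forward elimination on [A|b]:
R2 <- R2 - (-2)*R1:  [  0  -1  -2  11 ]
R3 <- R3 - (-2)*R1:  [  0   3   0  -9 ]
R3 <- R3 - (-3)*R2:  [  0   0  -6  24 ]
Row echelon form:
[ 1   6  -2  |  -7 ]
[ 0  -1  -2  |  11 ]
[ 0   0  -6  |  24 ]
Back-substitution:
r = (24) / -6 = -4
q = (11 - (-2)*(-4)) / -1 = -3
p = (-7 - (6)*(-3) - (-2)*(-4)) / 1 = 3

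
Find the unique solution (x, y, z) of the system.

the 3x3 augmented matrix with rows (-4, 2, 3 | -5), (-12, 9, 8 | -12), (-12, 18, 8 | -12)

(-1, 0, -3)

Forward elimination on [A|b]:
R2 <- R2 - (3)*R1:  [  0   3  -1   3 ]
R3 <- R3 - (3)*R1:  [  0  12  -1   3 ]
R3 <- R3 - (4)*R2:  [  0   0   3  -9 ]
Row echelon form:
[ -4  2   3  |  -5 ]
[  0  3  -1  |   3 ]
[  0  0   3  |  -9 ]
Back-substitution:
z = (-9) / 3 = -3
y = (3 - (-1)*(-3)) / 3 = 0
x = (-5 - (2)*(0) - (3)*(-3)) / -4 = -1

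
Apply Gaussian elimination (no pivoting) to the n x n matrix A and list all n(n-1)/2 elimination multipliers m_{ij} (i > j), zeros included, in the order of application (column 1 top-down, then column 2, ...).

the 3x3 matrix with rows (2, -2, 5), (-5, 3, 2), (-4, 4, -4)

Forward elimination:
R2 <- R2 - (-5/2)*R1:  [    0    -2  29/2 ]
R3 <- R3 - (-2)*R1:  [ 0  0  6 ]
R3: entry in column 2 is already 0 -> m_{32} = 0 (no row operation needed)
Multipliers (in order of application): m_{21} = -5/2, m_{31} = -2, m_{32} = 0

multipliers: -5/2, -2, 0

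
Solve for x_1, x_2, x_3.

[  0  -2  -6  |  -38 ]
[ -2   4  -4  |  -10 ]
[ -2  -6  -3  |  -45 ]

Forward elimination on [A|b]:
R1 <-> R2   (pivot in column 1 was zero)
[ -2   4  -4  -10 ]
[  0  -2  -6  -38 ]
[ -2  -6  -3  -45 ]
R3 <- R3 - (1)*R1:  [   0  -10    1  -35 ]
R3 <- R3 - (5)*R2:  [   0    0   31  155 ]
Row echelon form:
[ -2   4  -4  |  -10 ]
[  0  -2  -6  |  -38 ]
[  0   0  31  |  155 ]
Back-substitution:
x_3 = (155) / 31 = 5
x_2 = (-38 - (-6)*(5)) / -2 = 4
x_1 = (-10 - (4)*(4) - (-4)*(5)) / -2 = 3

(3, 4, 5)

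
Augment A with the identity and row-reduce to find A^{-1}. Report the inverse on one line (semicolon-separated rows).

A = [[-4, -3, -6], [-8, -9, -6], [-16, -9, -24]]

Gauss-Jordan on [A | I]:
R1 <- (1/-4)*R1:  [    1   3/4   3/2  |  -1/4     0     0 ]
R2 <- R2 - (-8)*R1:  [  0  -3   6  |  -2   1   0 ]
R3 <- R3 - (-16)*R1:  [  0   3   0  |  -4   0   1 ]
R2 <- (1/-3)*R2:  [    0     1    -2  |   2/3  -1/3     0 ]
R1 <- R1 - (3/4)*R2:  [    1     0     3  |  -3/4   1/4     0 ]
R3 <- R3 - (3)*R2:  [  0   0   6  |  -6   1   1 ]
R3 <- (1/6)*R3:  [   0    0    1  |   -1  1/6  1/6 ]
R1 <- R1 - (3)*R3:  [    1     0     0  |   9/4  -1/4  -1/2 ]
R2 <- R2 - (-2)*R3:  [    0     1     0  |  -4/3     0   1/3 ]
Right block of [I | A^{-1}] is the inverse:
[  9/4  -1/4  -1/2 ]
[ -4/3     0   1/3 ]
[   -1   1/6   1/6 ]

inverse = [9/4 -1/4 -1/2; -4/3 0 1/3; -1 1/6 1/6]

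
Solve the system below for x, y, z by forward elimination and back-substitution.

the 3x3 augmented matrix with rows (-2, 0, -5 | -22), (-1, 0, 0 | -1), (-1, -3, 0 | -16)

Forward elimination on [A|b]:
R2 <- R2 - (1/2)*R1:  [   0    0  5/2   10 ]
R3 <- R3 - (1/2)*R1:  [   0   -3  5/2   -5 ]
R2 <-> R3   (pivot in column 2 was zero)
[ -2   0   -5  -22 ]
[  0  -3  5/2   -5 ]
[  0   0  5/2   10 ]
Row echelon form:
[ -2   0   -5  |  -22 ]
[  0  -3  5/2  |   -5 ]
[  0   0  5/2  |   10 ]
Back-substitution:
z = (10) / (5/2) = 4
y = (-5 - (5/2)*(4)) / -3 = 5
x = (-22 - (-5)*(4)) / -2 = 1

(1, 5, 4)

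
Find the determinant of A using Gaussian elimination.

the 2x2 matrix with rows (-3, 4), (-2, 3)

Forward elimination:
R2 <- R2 - (2/3)*R1:  [   0  1/3 ]
Upper-triangular form:
[ -3    4 ]
[  0  1/3 ]
det(A) = (-1)^0 * (-3) * (1/3) = -1  (0 row swaps -> sign +1)

det(A) = -1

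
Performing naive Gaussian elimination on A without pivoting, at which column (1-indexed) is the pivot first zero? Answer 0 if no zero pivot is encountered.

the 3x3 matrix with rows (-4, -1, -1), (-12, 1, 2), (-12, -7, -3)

Naive forward elimination:
R2 <- R2 - (3)*R1:  [ 0  4  5 ]
R3 <- R3 - (3)*R1:  [  0  -4   0 ]
R3 <- R3 - (-1)*R2:  [ 0  0  5 ]
All pivots nonzero; naive elimination completes without hitting a zero pivot.

first zero-pivot column = 0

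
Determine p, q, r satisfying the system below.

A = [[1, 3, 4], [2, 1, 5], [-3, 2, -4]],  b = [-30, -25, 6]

Forward elimination on [A|b]:
R2 <- R2 - (2)*R1:  [  0  -5  -3  35 ]
R3 <- R3 - (-3)*R1:  [   0   11    8  -84 ]
R3 <- R3 - (-11/5)*R2:  [   0    0  7/5   -7 ]
Row echelon form:
[ 1   3    4  |  -30 ]
[ 0  -5   -3  |   35 ]
[ 0   0  7/5  |   -7 ]
Back-substitution:
r = (-7) / (7/5) = -5
q = (35 - (-3)*(-5)) / -5 = -4
p = (-30 - (3)*(-4) - (4)*(-5)) / 1 = 2

(2, -4, -5)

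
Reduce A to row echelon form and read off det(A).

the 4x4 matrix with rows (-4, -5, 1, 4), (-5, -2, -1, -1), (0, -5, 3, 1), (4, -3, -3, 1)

det(A) = 680

Forward elimination:
R2 <- R2 - (5/4)*R1:  [    0  17/4  -9/4    -6 ]
R4 <- R4 - (-1)*R1:  [  0  -8  -2   5 ]
R3 <- R3 - (-20/17)*R2:  [       0        0     6/17  -103/17 ]
R4 <- R4 - (-32/17)*R2:  [       0        0  -106/17  -107/17 ]
R4 <- R4 - (-53/3)*R3:  [      0       0       0  -340/3 ]
Upper-triangular form:
[ -4    -5     1        4 ]
[  0  17/4  -9/4       -6 ]
[  0     0  6/17  -103/17 ]
[  0     0     0   -340/3 ]
det(A) = (-1)^0 * (-4) * (17/4) * (6/17) * (-340/3) = 680  (0 row swaps -> sign +1)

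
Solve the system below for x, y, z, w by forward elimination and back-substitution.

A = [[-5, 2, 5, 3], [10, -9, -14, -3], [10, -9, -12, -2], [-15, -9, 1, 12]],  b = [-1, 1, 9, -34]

Forward elimination on [A|b]:
R2 <- R2 - (-2)*R1:  [  0  -5  -4   3  -1 ]
R3 <- R3 - (-2)*R1:  [  0  -5  -2   4   7 ]
R4 <- R4 - (3)*R1:  [   0  -15  -14    3  -31 ]
R3 <- R3 - (1)*R2:  [ 0  0  2  1  8 ]
R4 <- R4 - (3)*R2:  [   0    0   -2   -6  -28 ]
R4 <- R4 - (-1)*R3:  [   0    0    0   -5  -20 ]
Row echelon form:
[ -5   2   5   3  |   -1 ]
[  0  -5  -4   3  |   -1 ]
[  0   0   2   1  |    8 ]
[  0   0   0  -5  |  -20 ]
Back-substitution:
w = (-20) / -5 = 4
z = (8 - (1)*(4)) / 2 = 2
y = (-1 - (-4)*(2) - (3)*(4)) / -5 = 1
x = (-1 - (2)*(1) - (5)*(2) - (3)*(4)) / -5 = 5

(5, 1, 2, 4)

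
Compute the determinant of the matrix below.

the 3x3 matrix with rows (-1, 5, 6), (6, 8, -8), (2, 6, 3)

Forward elimination:
R2 <- R2 - (-6)*R1:  [  0  38  28 ]
R3 <- R3 - (-2)*R1:  [  0  16  15 ]
R3 <- R3 - (8/19)*R2:  [     0      0  61/19 ]
Upper-triangular form:
[ -1   5      6 ]
[  0  38     28 ]
[  0   0  61/19 ]
det(A) = (-1)^0 * (-1) * (38) * (61/19) = -122  (0 row swaps -> sign +1)

det(A) = -122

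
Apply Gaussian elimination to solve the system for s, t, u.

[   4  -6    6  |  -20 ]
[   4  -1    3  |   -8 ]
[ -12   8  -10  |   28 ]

Forward elimination on [A|b]:
R2 <- R2 - (1)*R1:  [  0   5  -3  12 ]
R3 <- R3 - (-3)*R1:  [   0  -10    8  -32 ]
R3 <- R3 - (-2)*R2:  [  0   0   2  -8 ]
Row echelon form:
[ 4  -6   6  |  -20 ]
[ 0   5  -3  |   12 ]
[ 0   0   2  |   -8 ]
Back-substitution:
u = (-8) / 2 = -4
t = (12 - (-3)*(-4)) / 5 = 0
s = (-20 - (-6)*(0) - (6)*(-4)) / 4 = 1

(1, 0, -4)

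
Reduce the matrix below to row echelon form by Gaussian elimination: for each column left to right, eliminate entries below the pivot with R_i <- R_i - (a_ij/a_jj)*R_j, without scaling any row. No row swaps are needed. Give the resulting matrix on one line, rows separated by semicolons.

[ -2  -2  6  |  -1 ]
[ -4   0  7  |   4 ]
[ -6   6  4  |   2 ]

Forward elimination:
R2 <- R2 - (2)*R1:  [  0   4  -5   6 ]
R3 <- R3 - (3)*R1:  [   0   12  -14    5 ]
R3 <- R3 - (3)*R2:  [   0    0    1  -13 ]
Row echelon form:
[ -2  -2   6  |   -1 ]
[  0   4  -5  |    6 ]
[  0   0   1  |  -13 ]

REF = [-2 -2 6 -1; 0 4 -5 6; 0 0 1 -13]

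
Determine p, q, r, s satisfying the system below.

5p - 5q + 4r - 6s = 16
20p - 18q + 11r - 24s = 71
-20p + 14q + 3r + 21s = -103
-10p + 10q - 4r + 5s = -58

Forward elimination on [A|b]:
R2 <- R2 - (4)*R1:  [  0   2  -5   0   7 ]
R3 <- R3 - (-4)*R1:  [   0   -6   19   -3  -39 ]
R4 <- R4 - (-2)*R1:  [   0    0    4   -7  -26 ]
R3 <- R3 - (-3)*R2:  [   0    0    4   -3  -18 ]
R4 <- R4 - (1)*R3:  [  0   0   0  -4  -8 ]
Row echelon form:
[ 5  -5   4  -6  |   16 ]
[ 0   2  -5   0  |    7 ]
[ 0   0   4  -3  |  -18 ]
[ 0   0   0  -4  |   -8 ]
Back-substitution:
s = (-8) / -4 = 2
r = (-18 - (-3)*(2)) / 4 = -3
q = (7 - (-5)*(-3)) / 2 = -4
p = (16 - (-5)*(-4) - (4)*(-3) - (-6)*(2)) / 5 = 4

(4, -4, -3, 2)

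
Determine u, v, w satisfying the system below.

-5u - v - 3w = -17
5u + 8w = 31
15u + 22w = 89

(3, -4, 2)

Forward elimination on [A|b]:
R2 <- R2 - (-1)*R1:  [  0  -1   5  14 ]
R3 <- R3 - (-3)*R1:  [  0  -3  13  38 ]
R3 <- R3 - (3)*R2:  [  0   0  -2  -4 ]
Row echelon form:
[ -5  -1  -3  |  -17 ]
[  0  -1   5  |   14 ]
[  0   0  -2  |   -4 ]
Back-substitution:
w = (-4) / -2 = 2
v = (14 - (5)*(2)) / -1 = -4
u = (-17 - (-1)*(-4) - (-3)*(2)) / -5 = 3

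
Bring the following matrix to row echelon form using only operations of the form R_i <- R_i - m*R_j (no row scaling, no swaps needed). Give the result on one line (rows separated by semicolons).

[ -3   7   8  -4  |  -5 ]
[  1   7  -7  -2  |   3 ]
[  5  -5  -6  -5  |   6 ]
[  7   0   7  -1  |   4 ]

REF = [-3 7 8 -4 -5; 0 28/3 -13/3 -10/3 4/3; 0 0 73/7 -65/7 -23/7; 0 0 0 7331/292 139/292]

Forward elimination:
R2 <- R2 - (-1/3)*R1:  [     0   28/3  -13/3  -10/3    4/3 ]
R3 <- R3 - (-5/3)*R1:  [     0   20/3   22/3  -35/3   -7/3 ]
R4 <- R4 - (-7/3)*R1:  [     0   49/3   77/3  -31/3  -23/3 ]
R3 <- R3 - (5/7)*R2:  [     0      0   73/7  -65/7  -23/7 ]
R4 <- R4 - (7/4)*R2:  [     0      0  133/4   -9/2    -10 ]
R4 <- R4 - (931/292)*R3:  [        0         0         0  7331/292   139/292 ]
Row echelon form:
[ -3     7      8        -4  |       -5 ]
[  0  28/3  -13/3     -10/3  |      4/3 ]
[  0     0   73/7     -65/7  |    -23/7 ]
[  0     0      0  7331/292  |  139/292 ]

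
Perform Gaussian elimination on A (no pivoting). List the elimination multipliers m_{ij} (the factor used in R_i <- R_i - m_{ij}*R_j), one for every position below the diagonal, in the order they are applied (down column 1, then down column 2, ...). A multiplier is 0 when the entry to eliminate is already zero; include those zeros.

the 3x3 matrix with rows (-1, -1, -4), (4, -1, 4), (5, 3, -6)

Forward elimination:
R2 <- R2 - (-4)*R1:  [   0   -5  -12 ]
R3 <- R3 - (-5)*R1:  [   0   -2  -26 ]
R3 <- R3 - (2/5)*R2:  [      0       0  -106/5 ]
Multipliers (in order of application): m_{21} = -4, m_{31} = -5, m_{32} = 2/5

multipliers: -4, -5, 2/5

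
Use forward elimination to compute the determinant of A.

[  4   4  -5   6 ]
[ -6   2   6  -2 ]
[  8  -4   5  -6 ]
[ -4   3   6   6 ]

det(A) = 2952

Forward elimination:
R2 <- R2 - (-3/2)*R1:  [    0     8  -3/2     7 ]
R3 <- R3 - (2)*R1:  [   0  -12   15  -18 ]
R4 <- R4 - (-1)*R1:  [  0   7   1  12 ]
R3 <- R3 - (-3/2)*R2:  [     0      0   51/4  -15/2 ]
R4 <- R4 - (7/8)*R2:  [     0      0  37/16   47/8 ]
R4 <- R4 - (37/204)*R3:  [      0       0       0  123/17 ]
Upper-triangular form:
[ 4  4    -5       6 ]
[ 0  8  -3/2       7 ]
[ 0  0  51/4   -15/2 ]
[ 0  0     0  123/17 ]
det(A) = (-1)^0 * (4) * (8) * (51/4) * (123/17) = 2952  (0 row swaps -> sign +1)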